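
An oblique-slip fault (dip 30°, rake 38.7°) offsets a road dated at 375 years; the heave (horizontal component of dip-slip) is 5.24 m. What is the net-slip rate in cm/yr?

dip-slip = heave / cos(dip) = 5.24 / cos(30°) = 6.051 m
net slip = dip-slip / sin(rake) = 6.051 / sin(38.7°) = 9.677 m
rate = 9.677 m / 375 years = 0.0258 m/yr = 2.58 cm/yr

2.58 cm/yr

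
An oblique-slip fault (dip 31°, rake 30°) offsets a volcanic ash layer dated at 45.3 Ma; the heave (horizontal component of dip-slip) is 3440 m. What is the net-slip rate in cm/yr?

dip-slip = heave / cos(dip) = 3440 / cos(31°) = 4013 m
net slip = dip-slip / sin(rake) = 4013 / sin(30°) = 8026 m
rate = 8026 m / 45.3 Ma = 0.000177 m/yr = 0.0177 cm/yr

0.0177 cm/yr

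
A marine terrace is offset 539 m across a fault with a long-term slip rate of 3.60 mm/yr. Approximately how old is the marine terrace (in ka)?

age = offset / rate = 539 m / (3.60 mm/yr) = 150000 yr = 150 ka

150 ka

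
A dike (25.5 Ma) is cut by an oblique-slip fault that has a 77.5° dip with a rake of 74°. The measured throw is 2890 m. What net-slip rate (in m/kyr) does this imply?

0.121 m/kyr

dip-slip = throw / sin(dip) = 2890 / sin(77.5°) = 2960 m
net slip = dip-slip / sin(rake) = 2960 / sin(74°) = 3079 m
rate = 3079 m / 25.5 Ma = 0.000121 m/yr = 0.121 m/kyr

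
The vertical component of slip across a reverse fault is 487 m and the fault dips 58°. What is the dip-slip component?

dip-slip = throw / sin(dip) = 487 / sin(58°) = 574 m

574 m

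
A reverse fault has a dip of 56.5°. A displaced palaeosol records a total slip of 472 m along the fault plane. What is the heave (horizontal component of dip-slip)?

261 m

heave = dip-slip × cos(dip) = 472 m × cos(56.5°) = 261 m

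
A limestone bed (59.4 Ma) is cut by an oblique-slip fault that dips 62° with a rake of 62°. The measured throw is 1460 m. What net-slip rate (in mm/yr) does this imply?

dip-slip = throw / sin(dip) = 1460 / sin(62°) = 1654 m
net slip = dip-slip / sin(rake) = 1654 / sin(62°) = 1873 m
rate = 1873 m / 59.4 Ma = 0.0000315 m/yr = 0.0315 mm/yr

0.0315 mm/yr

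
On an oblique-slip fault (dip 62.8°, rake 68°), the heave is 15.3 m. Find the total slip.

dip-slip = heave / cos(dip) = 15.3 / cos(62.8°) = 33.47 m
net slip = dip-slip / sin(rake) = 33.47 / sin(68°) = 36.1 m

36.1 m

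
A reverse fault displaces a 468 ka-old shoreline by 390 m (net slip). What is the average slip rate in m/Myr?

rate = 390 m / 468 ka = 0.000833 m/yr = 833 m/Myr

833 m/Myr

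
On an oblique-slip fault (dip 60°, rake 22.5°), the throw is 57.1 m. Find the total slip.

172 m

dip-slip = throw / sin(dip) = 57.1 / sin(60°) = 65.93 m
net slip = dip-slip / sin(rake) = 65.93 / sin(22.5°) = 172 m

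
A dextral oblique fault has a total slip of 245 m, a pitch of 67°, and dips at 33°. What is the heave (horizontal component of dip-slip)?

189 m

dip-slip = net slip × sin(rake) = 245 m × sin(67°) = 225.5 m
heave = dip-slip × cos(dip) = 225.5 × cos(33°) = 189 m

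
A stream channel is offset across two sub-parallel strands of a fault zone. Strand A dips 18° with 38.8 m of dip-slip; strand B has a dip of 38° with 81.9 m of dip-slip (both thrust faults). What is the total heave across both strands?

101 m

heave_A = 38.8 × cos(18°) = 36.90 m
heave_B = 81.9 × cos(38°) = 64.54 m
total = 36.90 + 64.54 = 101 m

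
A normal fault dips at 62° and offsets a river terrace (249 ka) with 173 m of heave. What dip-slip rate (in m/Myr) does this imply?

1480 m/Myr

dip-slip = heave / cos(dip) = 173 m / cos(62°) = 368.5 m
rate = 368.5 m / 249 ka = 0.00148 m/yr = 1480 m/Myr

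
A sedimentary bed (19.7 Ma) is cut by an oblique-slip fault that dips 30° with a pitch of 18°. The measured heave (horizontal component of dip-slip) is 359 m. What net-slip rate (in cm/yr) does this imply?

0.00681 cm/yr

dip-slip = heave / cos(dip) = 359 / cos(30°) = 414.5 m
net slip = dip-slip / sin(rake) = 414.5 / sin(18°) = 1341 m
rate = 1341 m / 19.7 Ma = 0.0000681 m/yr = 0.00681 cm/yr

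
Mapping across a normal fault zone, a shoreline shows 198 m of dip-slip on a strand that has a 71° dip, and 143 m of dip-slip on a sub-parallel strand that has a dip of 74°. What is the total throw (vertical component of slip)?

325 m

throw_A = 198 × sin(71°) = 187.2 m
throw_B = 143 × sin(74°) = 137.5 m
total = 187.2 + 137.5 = 325 m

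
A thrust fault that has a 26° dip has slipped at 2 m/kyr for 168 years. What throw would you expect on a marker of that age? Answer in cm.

14.7 cm

dip-slip = rate × time = 2 m/kyr × 168 years = 0.3360 m
throw = dip-slip × sin(dip) = 0.3360 × sin(26°) = 0.147 m = 14.7 cm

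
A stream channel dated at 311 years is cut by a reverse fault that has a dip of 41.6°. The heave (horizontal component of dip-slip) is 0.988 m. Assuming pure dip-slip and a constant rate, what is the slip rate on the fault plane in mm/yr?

dip-slip = heave / cos(dip) = 0.988 m / cos(41.6°) = 1.321 m
rate = 1.321 m / 311 years = 0.00425 m/yr = 4.25 mm/yr

4.25 mm/yr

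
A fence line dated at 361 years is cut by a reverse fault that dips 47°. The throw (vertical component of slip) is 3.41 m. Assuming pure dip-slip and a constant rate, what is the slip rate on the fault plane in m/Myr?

dip-slip = throw / sin(dip) = 3.41 m / sin(47°) = 4.663 m
rate = 4.663 m / 361 years = 0.0129 m/yr = 12900 m/Myr

12900 m/Myr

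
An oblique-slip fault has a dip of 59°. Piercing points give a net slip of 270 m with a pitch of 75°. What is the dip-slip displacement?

dip-slip = net slip × sin(rake) = 270 m × sin(75°) = 261 m

261 m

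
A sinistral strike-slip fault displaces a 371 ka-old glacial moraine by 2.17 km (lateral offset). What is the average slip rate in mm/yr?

5.85 mm/yr

rate = 2.17 km / 371 ka = 0.00585 m/yr = 5.85 mm/yr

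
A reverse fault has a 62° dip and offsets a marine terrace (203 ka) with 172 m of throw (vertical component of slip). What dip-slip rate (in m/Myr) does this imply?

dip-slip = throw / sin(dip) = 172 m / sin(62°) = 194.8 m
rate = 194.8 m / 203 ka = 0.000960 m/yr = 960 m/Myr

960 m/Myr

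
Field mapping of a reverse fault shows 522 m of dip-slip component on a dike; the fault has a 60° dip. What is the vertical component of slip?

452 m

throw = dip-slip × sin(dip) = 522 m × sin(60°) = 452 m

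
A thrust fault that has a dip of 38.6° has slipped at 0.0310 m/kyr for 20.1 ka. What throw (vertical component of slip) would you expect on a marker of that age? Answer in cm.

38.9 cm

dip-slip = rate × time = 0.0310 m/kyr × 20.1 ka = 0.6231 m
throw = dip-slip × sin(dip) = 0.6231 × sin(38.6°) = 0.389 m = 38.9 cm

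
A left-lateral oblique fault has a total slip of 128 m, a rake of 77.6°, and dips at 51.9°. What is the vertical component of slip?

dip-slip = net slip × sin(rake) = 128 m × sin(77.6°) = 125 m
throw = dip-slip × sin(dip) = 125 × sin(51.9°) = 98.4 m

98.4 m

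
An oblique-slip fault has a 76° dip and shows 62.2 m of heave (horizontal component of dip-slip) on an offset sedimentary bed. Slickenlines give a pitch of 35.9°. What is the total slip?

dip-slip = heave / cos(dip) = 62.2 / cos(76°) = 257.1 m
net slip = dip-slip / sin(rake) = 257.1 / sin(35.9°) = 438 m

438 m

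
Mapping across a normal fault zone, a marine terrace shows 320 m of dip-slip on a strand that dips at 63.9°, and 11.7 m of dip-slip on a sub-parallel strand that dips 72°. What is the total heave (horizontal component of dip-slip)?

144 m

heave_A = 320 × cos(63.9°) = 140.8 m
heave_B = 11.7 × cos(72°) = 3.615 m
total = 140.8 + 3.615 = 144 m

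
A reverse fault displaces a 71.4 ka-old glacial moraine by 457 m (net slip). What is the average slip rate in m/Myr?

rate = 457 m / 71.4 ka = 0.00640 m/yr = 6400 m/Myr

6400 m/Myr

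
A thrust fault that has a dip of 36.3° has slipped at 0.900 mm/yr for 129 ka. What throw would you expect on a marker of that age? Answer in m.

68.7 m

dip-slip = rate × time = 0.900 mm/yr × 129 ka = 116.1 m
throw = dip-slip × sin(dip) = 116.1 × sin(36.3°) = 68.7 m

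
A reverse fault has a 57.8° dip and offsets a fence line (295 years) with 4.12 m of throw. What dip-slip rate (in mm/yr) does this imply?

dip-slip = throw / sin(dip) = 4.12 m / sin(57.8°) = 4.869 m
rate = 4.869 m / 295 years = 0.0165 m/yr = 16.5 mm/yr

16.5 mm/yr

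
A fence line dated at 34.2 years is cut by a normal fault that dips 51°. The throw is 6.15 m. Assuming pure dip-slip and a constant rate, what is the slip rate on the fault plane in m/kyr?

dip-slip = throw / sin(dip) = 6.15 m / sin(51°) = 7.914 m
rate = 7.914 m / 34.2 years = 0.231 m/yr = 231 m/kyr

231 m/kyr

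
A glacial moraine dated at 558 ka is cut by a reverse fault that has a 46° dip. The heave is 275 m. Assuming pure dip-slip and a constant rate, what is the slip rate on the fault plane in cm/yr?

dip-slip = heave / cos(dip) = 275 m / cos(46°) = 395.9 m
rate = 395.9 m / 558 ka = 0.000709 m/yr = 0.0709 cm/yr

0.0709 cm/yr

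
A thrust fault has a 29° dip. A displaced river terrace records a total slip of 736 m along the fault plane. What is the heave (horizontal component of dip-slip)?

644 m

heave = dip-slip × cos(dip) = 736 m × cos(29°) = 644 m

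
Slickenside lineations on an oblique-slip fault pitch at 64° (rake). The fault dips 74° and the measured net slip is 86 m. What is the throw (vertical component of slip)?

dip-slip = net slip × sin(rake) = 86 m × sin(64°) = 77.30 m
throw = dip-slip × sin(dip) = 77.30 × sin(74°) = 74.3 m

74.3 m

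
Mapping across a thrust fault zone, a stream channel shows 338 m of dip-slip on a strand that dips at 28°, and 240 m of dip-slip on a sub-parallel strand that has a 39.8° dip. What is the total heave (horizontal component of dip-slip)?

heave_A = 338 × cos(28°) = 298.4 m
heave_B = 240 × cos(39.8°) = 184.4 m
total = 298.4 + 184.4 = 483 m

483 m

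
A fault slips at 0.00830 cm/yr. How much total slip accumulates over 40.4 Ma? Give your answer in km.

3.35 km

slip = rate × time = 0.00830 cm/yr × 40.4 Ma = 3350 m = 3.35 km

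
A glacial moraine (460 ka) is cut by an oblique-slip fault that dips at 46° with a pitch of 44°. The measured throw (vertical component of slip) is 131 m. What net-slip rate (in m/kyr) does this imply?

0.570 m/kyr

dip-slip = throw / sin(dip) = 131 / sin(46°) = 182.1 m
net slip = dip-slip / sin(rake) = 182.1 / sin(44°) = 262.2 m
rate = 262.2 m / 460 ka = 0.000570 m/yr = 0.570 m/kyr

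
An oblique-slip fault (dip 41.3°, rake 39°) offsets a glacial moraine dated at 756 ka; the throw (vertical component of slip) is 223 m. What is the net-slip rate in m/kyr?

dip-slip = throw / sin(dip) = 223 / sin(41.3°) = 337.9 m
net slip = dip-slip / sin(rake) = 337.9 / sin(39°) = 536.9 m
rate = 536.9 m / 756 ka = 0.000710 m/yr = 0.710 m/kyr

0.710 m/kyr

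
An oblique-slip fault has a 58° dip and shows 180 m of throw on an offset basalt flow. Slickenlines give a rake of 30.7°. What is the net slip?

dip-slip = throw / sin(dip) = 180 / sin(58°) = 212.3 m
net slip = dip-slip / sin(rake) = 212.3 / sin(30.7°) = 416 m

416 m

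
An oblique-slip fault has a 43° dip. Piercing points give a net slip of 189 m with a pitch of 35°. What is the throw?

73.9 m

dip-slip = net slip × sin(rake) = 189 m × sin(35°) = 108.4 m
throw = dip-slip × sin(dip) = 108.4 × sin(43°) = 73.9 m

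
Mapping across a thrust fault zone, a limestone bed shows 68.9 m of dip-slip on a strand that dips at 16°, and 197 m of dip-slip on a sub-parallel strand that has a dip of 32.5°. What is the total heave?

232 m

heave_A = 68.9 × cos(16°) = 66.23 m
heave_B = 197 × cos(32.5°) = 166.1 m
total = 66.23 + 166.1 = 232 m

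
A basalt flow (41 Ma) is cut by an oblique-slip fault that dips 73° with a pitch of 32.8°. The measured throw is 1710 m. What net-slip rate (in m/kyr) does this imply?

dip-slip = throw / sin(dip) = 1710 / sin(73°) = 1788 m
net slip = dip-slip / sin(rake) = 1788 / sin(32.8°) = 3301 m
rate = 3301 m / 41 Ma = 0.0000805 m/yr = 0.0805 m/kyr

0.0805 m/kyr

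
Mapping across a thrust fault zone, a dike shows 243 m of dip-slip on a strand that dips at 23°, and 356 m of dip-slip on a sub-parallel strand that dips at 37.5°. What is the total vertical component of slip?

312 m

throw_A = 243 × sin(23°) = 94.95 m
throw_B = 356 × sin(37.5°) = 216.7 m
total = 94.95 + 216.7 = 312 m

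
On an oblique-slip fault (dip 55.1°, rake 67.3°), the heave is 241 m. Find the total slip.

dip-slip = heave / cos(dip) = 241 / cos(55.1°) = 421.2 m
net slip = dip-slip / sin(rake) = 421.2 / sin(67.3°) = 457 m

457 m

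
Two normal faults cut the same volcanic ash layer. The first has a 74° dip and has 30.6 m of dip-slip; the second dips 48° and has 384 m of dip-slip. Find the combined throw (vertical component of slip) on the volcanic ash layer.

throw_A = 30.6 × sin(74°) = 29.41 m
throw_B = 384 × sin(48°) = 285.4 m
total = 29.41 + 285.4 = 315 m

315 m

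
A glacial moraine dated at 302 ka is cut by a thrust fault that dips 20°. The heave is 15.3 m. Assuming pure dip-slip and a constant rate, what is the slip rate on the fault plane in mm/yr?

0.0539 mm/yr

dip-slip = heave / cos(dip) = 15.3 m / cos(20°) = 16.28 m
rate = 16.28 m / 302 ka = 0.0000539 m/yr = 0.0539 mm/yr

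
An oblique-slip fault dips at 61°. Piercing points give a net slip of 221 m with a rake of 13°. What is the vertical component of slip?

43.5 m

dip-slip = net slip × sin(rake) = 221 m × sin(13°) = 49.71 m
throw = dip-slip × sin(dip) = 49.71 × sin(61°) = 43.5 m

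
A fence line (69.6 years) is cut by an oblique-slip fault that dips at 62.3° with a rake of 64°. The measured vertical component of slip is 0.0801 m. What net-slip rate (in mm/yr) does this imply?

1.45 mm/yr

dip-slip = throw / sin(dip) = 0.0801 / sin(62.3°) = 0.09047 m
net slip = dip-slip / sin(rake) = 0.09047 / sin(64°) = 0.1007 m
rate = 0.1007 m / 69.6 years = 0.00145 m/yr = 1.45 mm/yr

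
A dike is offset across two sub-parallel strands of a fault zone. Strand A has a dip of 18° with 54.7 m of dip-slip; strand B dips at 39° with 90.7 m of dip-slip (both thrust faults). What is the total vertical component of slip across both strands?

throw_A = 54.7 × sin(18°) = 16.90 m
throw_B = 90.7 × sin(39°) = 57.08 m
total = 16.90 + 57.08 = 74 m

74 m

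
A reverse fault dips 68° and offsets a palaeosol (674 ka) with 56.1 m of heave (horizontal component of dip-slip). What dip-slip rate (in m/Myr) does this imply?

222 m/Myr

dip-slip = heave / cos(dip) = 56.1 m / cos(68°) = 149.8 m
rate = 149.8 m / 674 ka = 0.000222 m/yr = 222 m/Myr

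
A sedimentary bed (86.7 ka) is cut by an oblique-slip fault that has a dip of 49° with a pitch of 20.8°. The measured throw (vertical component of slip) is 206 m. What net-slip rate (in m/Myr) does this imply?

8870 m/Myr

dip-slip = throw / sin(dip) = 206 / sin(49°) = 273 m
net slip = dip-slip / sin(rake) = 273 / sin(20.8°) = 768.6 m
rate = 768.6 m / 86.7 ka = 0.00887 m/yr = 8870 m/Myr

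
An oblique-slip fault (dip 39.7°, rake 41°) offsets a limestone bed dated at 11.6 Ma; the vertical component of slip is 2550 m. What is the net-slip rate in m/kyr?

0.525 m/kyr

dip-slip = throw / sin(dip) = 2550 / sin(39.7°) = 3992 m
net slip = dip-slip / sin(rake) = 3992 / sin(41°) = 6085 m
rate = 6085 m / 11.6 Ma = 0.000525 m/yr = 0.525 m/kyr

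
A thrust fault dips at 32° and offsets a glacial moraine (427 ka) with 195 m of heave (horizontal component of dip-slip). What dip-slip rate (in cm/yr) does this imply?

dip-slip = heave / cos(dip) = 195 m / cos(32°) = 229.9 m
rate = 229.9 m / 427 ka = 0.000539 m/yr = 0.0539 cm/yr

0.0539 cm/yr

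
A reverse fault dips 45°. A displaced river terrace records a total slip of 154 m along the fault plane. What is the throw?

throw = dip-slip × sin(dip) = 154 m × sin(45°) = 109 m

109 m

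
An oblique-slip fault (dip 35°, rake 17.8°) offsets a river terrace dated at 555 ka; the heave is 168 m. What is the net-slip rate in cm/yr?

dip-slip = heave / cos(dip) = 168 / cos(35°) = 205.1 m
net slip = dip-slip / sin(rake) = 205.1 / sin(17.8°) = 670.9 m
rate = 670.9 m / 555 ka = 0.00121 m/yr = 0.121 cm/yr

0.121 cm/yr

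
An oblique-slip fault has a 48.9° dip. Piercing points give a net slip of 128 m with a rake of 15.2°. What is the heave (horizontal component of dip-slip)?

22.1 m

dip-slip = net slip × sin(rake) = 128 m × sin(15.2°) = 33.56 m
heave = dip-slip × cos(dip) = 33.56 × cos(48.9°) = 22.1 m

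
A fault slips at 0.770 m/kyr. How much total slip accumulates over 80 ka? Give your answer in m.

61.6 m

slip = rate × time = 0.770 m/kyr × 80 ka = 61.6 m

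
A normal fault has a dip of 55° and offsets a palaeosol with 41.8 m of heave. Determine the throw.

throw = heave × tan(dip) = 41.8 × tan(55°) = 59.7 m

59.7 m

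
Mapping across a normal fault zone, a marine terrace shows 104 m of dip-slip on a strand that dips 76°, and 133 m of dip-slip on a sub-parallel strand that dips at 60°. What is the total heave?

heave_A = 104 × cos(76°) = 25.16 m
heave_B = 133 × cos(60°) = 66.50 m
total = 25.16 + 66.50 = 91.7 m

91.7 m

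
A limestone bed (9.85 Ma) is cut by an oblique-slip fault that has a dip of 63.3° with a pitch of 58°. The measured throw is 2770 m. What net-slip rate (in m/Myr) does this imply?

371 m/Myr

dip-slip = throw / sin(dip) = 2770 / sin(63.3°) = 3101 m
net slip = dip-slip / sin(rake) = 3101 / sin(58°) = 3656 m
rate = 3656 m / 9.85 Ma = 0.000371 m/yr = 371 m/Myr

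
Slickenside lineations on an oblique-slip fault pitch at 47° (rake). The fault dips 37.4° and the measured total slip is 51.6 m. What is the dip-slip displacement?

dip-slip = net slip × sin(rake) = 51.6 m × sin(47°) = 37.7 m

37.7 m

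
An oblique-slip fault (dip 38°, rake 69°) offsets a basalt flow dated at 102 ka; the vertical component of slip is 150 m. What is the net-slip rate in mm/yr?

dip-slip = throw / sin(dip) = 150 / sin(38°) = 243.6 m
net slip = dip-slip / sin(rake) = 243.6 / sin(69°) = 261 m
rate = 261 m / 102 ka = 0.00256 m/yr = 2.56 mm/yr

2.56 mm/yr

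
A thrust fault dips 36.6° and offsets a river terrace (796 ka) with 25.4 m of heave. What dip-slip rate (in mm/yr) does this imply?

0.0397 mm/yr

dip-slip = heave / cos(dip) = 25.4 m / cos(36.6°) = 31.64 m
rate = 31.64 m / 796 ka = 0.0000397 m/yr = 0.0397 mm/yr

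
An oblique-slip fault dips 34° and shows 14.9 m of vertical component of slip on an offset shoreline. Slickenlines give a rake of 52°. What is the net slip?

dip-slip = throw / sin(dip) = 14.9 / sin(34°) = 26.65 m
net slip = dip-slip / sin(rake) = 26.65 / sin(52°) = 33.8 m

33.8 m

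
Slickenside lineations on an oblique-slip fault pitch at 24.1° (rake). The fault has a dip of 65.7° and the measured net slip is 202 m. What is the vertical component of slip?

75.2 m

dip-slip = net slip × sin(rake) = 202 m × sin(24.1°) = 82.48 m
throw = dip-slip × sin(dip) = 82.48 × sin(65.7°) = 75.2 m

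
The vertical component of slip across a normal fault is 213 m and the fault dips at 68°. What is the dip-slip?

230 m

dip-slip = throw / sin(dip) = 213 / sin(68°) = 230 m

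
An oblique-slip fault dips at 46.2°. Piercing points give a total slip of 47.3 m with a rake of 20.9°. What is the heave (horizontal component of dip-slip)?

11.7 m

dip-slip = net slip × sin(rake) = 47.3 m × sin(20.9°) = 16.87 m
heave = dip-slip × cos(dip) = 16.87 × cos(46.2°) = 11.7 m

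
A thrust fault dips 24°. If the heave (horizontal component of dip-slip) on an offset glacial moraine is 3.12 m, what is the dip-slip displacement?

dip-slip = heave / cos(dip) = 3.12 / cos(24°) = 3.42 m

3.42 m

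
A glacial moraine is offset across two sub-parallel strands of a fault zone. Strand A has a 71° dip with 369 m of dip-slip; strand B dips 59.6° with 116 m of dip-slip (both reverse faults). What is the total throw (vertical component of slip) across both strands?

throw_A = 369 × sin(71°) = 348.9 m
throw_B = 116 × sin(59.6°) = 100.1 m
total = 348.9 + 100.1 = 449 m

449 m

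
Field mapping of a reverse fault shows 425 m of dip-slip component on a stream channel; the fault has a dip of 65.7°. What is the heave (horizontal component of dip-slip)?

175 m

heave = dip-slip × cos(dip) = 425 m × cos(65.7°) = 175 m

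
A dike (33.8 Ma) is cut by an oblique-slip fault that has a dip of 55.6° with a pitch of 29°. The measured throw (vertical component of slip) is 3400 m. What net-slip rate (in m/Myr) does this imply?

dip-slip = throw / sin(dip) = 3400 / sin(55.6°) = 4121 m
net slip = dip-slip / sin(rake) = 4121 / sin(29°) = 8500 m
rate = 8500 m / 33.8 Ma = 0.000251 m/yr = 251 m/Myr

251 m/Myr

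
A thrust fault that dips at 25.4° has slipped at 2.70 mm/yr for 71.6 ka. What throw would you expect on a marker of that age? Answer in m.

dip-slip = rate × time = 2.70 mm/yr × 71.6 ka = 193.3 m
throw = dip-slip × sin(dip) = 193.3 × sin(25.4°) = 82.9 m

82.9 m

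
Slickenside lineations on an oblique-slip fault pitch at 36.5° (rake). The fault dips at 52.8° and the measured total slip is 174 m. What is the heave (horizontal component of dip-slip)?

dip-slip = net slip × sin(rake) = 174 m × sin(36.5°) = 103.5 m
heave = dip-slip × cos(dip) = 103.5 × cos(52.8°) = 62.6 m

62.6 m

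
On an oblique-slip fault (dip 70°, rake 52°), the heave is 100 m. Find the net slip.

371 m

dip-slip = heave / cos(dip) = 100 / cos(70°) = 292.4 m
net slip = dip-slip / sin(rake) = 292.4 / sin(52°) = 371 m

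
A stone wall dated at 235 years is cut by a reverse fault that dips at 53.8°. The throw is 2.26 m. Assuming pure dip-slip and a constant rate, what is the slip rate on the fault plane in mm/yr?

dip-slip = throw / sin(dip) = 2.26 m / sin(53.8°) = 2.801 m
rate = 2.801 m / 235 years = 0.0119 m/yr = 11.9 mm/yr

11.9 mm/yr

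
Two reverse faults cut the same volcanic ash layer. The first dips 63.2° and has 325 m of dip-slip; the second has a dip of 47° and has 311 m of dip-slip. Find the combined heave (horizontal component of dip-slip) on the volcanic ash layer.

359 m

heave_A = 325 × cos(63.2°) = 146.5 m
heave_B = 311 × cos(47°) = 212.1 m
total = 146.5 + 212.1 = 359 m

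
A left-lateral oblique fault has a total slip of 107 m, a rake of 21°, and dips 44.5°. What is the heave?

dip-slip = net slip × sin(rake) = 107 m × sin(21°) = 38.35 m
heave = dip-slip × cos(dip) = 38.35 × cos(44.5°) = 27.3 m

27.3 m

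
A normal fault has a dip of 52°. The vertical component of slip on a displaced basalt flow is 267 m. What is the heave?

heave = throw / tan(dip) = 267 / tan(52°) = 209 m

209 m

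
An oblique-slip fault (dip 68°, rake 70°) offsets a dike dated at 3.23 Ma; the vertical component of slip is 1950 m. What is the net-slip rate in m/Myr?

693 m/Myr

dip-slip = throw / sin(dip) = 1950 / sin(68°) = 2103 m
net slip = dip-slip / sin(rake) = 2103 / sin(70°) = 2238 m
rate = 2238 m / 3.23 Ma = 0.000693 m/yr = 693 m/Myr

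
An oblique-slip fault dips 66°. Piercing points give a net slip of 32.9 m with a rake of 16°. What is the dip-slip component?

9.07 m

dip-slip = net slip × sin(rake) = 32.9 m × sin(16°) = 9.07 m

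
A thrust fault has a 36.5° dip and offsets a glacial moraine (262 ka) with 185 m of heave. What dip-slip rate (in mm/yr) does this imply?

0.878 mm/yr

dip-slip = heave / cos(dip) = 185 m / cos(36.5°) = 230.1 m
rate = 230.1 m / 262 ka = 0.000878 m/yr = 0.878 mm/yr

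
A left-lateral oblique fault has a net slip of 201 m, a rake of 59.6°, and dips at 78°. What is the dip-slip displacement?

173 m

dip-slip = net slip × sin(rake) = 201 m × sin(59.6°) = 173 m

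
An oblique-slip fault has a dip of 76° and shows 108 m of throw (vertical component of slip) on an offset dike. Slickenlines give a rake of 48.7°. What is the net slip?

148 m

dip-slip = throw / sin(dip) = 108 / sin(76°) = 111.3 m
net slip = dip-slip / sin(rake) = 111.3 / sin(48.7°) = 148 m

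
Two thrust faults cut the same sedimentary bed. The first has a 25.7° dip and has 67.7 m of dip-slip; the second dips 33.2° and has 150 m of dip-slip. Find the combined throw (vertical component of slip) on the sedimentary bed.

111 m

throw_A = 67.7 × sin(25.7°) = 29.36 m
throw_B = 150 × sin(33.2°) = 82.13 m
total = 29.36 + 82.13 = 111 m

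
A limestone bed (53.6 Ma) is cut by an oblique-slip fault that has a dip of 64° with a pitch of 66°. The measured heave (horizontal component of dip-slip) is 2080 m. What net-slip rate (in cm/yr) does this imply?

dip-slip = heave / cos(dip) = 2080 / cos(64°) = 4745 m
net slip = dip-slip / sin(rake) = 4745 / sin(66°) = 5194 m
rate = 5194 m / 53.6 Ma = 0.0000969 m/yr = 0.00969 cm/yr

0.00969 cm/yr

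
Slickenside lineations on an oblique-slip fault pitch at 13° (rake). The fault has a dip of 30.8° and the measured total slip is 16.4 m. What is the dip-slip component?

3.69 m

dip-slip = net slip × sin(rake) = 16.4 m × sin(13°) = 3.69 m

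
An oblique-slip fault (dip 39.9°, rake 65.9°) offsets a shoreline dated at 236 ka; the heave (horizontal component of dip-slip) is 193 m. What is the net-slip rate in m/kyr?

dip-slip = heave / cos(dip) = 193 / cos(39.9°) = 251.6 m
net slip = dip-slip / sin(rake) = 251.6 / sin(65.9°) = 275.6 m
rate = 275.6 m / 236 ka = 0.00117 m/yr = 1.17 m/kyr

1.17 m/kyr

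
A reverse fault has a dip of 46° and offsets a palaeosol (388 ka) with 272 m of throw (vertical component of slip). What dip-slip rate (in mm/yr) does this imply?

0.975 mm/yr

dip-slip = throw / sin(dip) = 272 m / sin(46°) = 378.1 m
rate = 378.1 m / 388 ka = 0.000975 m/yr = 0.975 mm/yr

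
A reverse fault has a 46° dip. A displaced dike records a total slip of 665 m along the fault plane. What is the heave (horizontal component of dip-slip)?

462 m

heave = dip-slip × cos(dip) = 665 m × cos(46°) = 462 m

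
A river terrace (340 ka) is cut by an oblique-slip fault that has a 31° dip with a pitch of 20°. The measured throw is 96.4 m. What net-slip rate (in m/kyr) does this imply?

1.61 m/kyr

dip-slip = throw / sin(dip) = 96.4 / sin(31°) = 187.2 m
net slip = dip-slip / sin(rake) = 187.2 / sin(20°) = 547.3 m
rate = 547.3 m / 340 ka = 0.00161 m/yr = 1.61 m/kyr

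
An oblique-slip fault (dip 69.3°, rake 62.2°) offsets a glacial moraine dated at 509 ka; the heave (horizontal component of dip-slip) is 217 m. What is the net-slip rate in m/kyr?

dip-slip = heave / cos(dip) = 217 / cos(69.3°) = 613.9 m
net slip = dip-slip / sin(rake) = 613.9 / sin(62.2°) = 694 m
rate = 694 m / 509 ka = 0.00136 m/yr = 1.36 m/kyr

1.36 m/kyr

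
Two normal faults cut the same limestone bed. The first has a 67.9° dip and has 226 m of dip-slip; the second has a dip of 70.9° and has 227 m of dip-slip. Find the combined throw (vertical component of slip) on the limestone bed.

throw_A = 226 × sin(67.9°) = 209.4 m
throw_B = 227 × sin(70.9°) = 214.5 m
total = 209.4 + 214.5 = 424 m

424 m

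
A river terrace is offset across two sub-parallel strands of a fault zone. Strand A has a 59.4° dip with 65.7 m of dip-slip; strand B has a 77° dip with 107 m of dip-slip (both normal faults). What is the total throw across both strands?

throw_A = 65.7 × sin(59.4°) = 56.55 m
throw_B = 107 × sin(77°) = 104.3 m
total = 56.55 + 104.3 = 161 m

161 m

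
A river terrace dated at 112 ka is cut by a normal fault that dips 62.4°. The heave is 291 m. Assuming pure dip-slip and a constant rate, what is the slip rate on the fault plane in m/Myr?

5610 m/Myr

dip-slip = heave / cos(dip) = 291 m / cos(62.4°) = 628.1 m
rate = 628.1 m / 112 ka = 0.00561 m/yr = 5610 m/Myr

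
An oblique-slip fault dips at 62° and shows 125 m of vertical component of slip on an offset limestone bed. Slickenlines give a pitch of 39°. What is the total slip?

dip-slip = throw / sin(dip) = 125 / sin(62°) = 141.6 m
net slip = dip-slip / sin(rake) = 141.6 / sin(39°) = 225 m

225 m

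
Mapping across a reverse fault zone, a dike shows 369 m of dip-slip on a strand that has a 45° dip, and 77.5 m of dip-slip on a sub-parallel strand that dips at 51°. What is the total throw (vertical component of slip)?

321 m

throw_A = 369 × sin(45°) = 260.9 m
throw_B = 77.5 × sin(51°) = 60.23 m
total = 260.9 + 60.23 = 321 m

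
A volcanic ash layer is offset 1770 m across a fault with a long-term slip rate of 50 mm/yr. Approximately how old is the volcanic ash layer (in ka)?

age = offset / rate = 1770 m / (50 mm/yr) = 35400 yr = 35.4 ka

35.4 ka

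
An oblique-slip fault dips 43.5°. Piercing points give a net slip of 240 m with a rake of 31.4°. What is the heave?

dip-slip = net slip × sin(rake) = 240 m × sin(31.4°) = 125 m
heave = dip-slip × cos(dip) = 125 × cos(43.5°) = 90.7 m

90.7 m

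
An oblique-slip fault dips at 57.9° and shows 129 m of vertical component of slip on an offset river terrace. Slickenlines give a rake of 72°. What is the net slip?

160 m

dip-slip = throw / sin(dip) = 129 / sin(57.9°) = 152.3 m
net slip = dip-slip / sin(rake) = 152.3 / sin(72°) = 160 m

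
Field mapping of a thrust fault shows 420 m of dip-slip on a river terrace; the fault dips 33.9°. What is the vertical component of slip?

throw = dip-slip × sin(dip) = 420 m × sin(33.9°) = 234 m

234 m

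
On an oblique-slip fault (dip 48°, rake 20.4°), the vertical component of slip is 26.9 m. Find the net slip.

dip-slip = throw / sin(dip) = 26.9 / sin(48°) = 36.20 m
net slip = dip-slip / sin(rake) = 36.20 / sin(20.4°) = 104 m

104 m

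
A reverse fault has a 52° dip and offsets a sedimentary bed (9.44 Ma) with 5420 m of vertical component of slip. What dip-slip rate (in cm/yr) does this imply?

dip-slip = throw / sin(dip) = 5420 m / sin(52°) = 6878 m
rate = 6878 m / 9.44 Ma = 0.000729 m/yr = 0.0729 cm/yr

0.0729 cm/yr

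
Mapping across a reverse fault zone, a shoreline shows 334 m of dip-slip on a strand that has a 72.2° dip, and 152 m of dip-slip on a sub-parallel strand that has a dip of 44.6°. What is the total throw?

425 m

throw_A = 334 × sin(72.2°) = 318 m
throw_B = 152 × sin(44.6°) = 106.7 m
total = 318 + 106.7 = 425 m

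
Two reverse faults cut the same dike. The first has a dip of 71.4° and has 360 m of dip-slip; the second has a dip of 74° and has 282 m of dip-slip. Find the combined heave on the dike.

heave_A = 360 × cos(71.4°) = 114.8 m
heave_B = 282 × cos(74°) = 77.73 m
total = 114.8 + 77.73 = 193 m

193 m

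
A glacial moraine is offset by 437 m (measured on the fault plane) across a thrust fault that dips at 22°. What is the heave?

405 m

heave = dip-slip × cos(dip) = 437 m × cos(22°) = 405 m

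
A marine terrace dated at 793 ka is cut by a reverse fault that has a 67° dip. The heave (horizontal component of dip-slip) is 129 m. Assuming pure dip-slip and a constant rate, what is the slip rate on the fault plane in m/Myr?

dip-slip = heave / cos(dip) = 129 m / cos(67°) = 330.2 m
rate = 330.2 m / 793 ka = 0.000416 m/yr = 416 m/Myr

416 m/Myr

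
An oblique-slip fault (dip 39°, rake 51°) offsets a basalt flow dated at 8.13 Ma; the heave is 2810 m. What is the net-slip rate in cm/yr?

dip-slip = heave / cos(dip) = 2810 / cos(39°) = 3616 m
net slip = dip-slip / sin(rake) = 3616 / sin(51°) = 4653 m
rate = 4653 m / 8.13 Ma = 0.000572 m/yr = 0.0572 cm/yr

0.0572 cm/yr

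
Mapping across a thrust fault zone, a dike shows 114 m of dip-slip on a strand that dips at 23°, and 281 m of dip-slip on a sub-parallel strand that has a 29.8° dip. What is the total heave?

349 m

heave_A = 114 × cos(23°) = 104.9 m
heave_B = 281 × cos(29.8°) = 243.8 m
total = 104.9 + 243.8 = 349 m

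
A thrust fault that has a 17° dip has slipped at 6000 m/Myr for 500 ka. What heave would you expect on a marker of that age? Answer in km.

dip-slip = rate × time = 6000 m/Myr × 500 ka = 3000 m
heave = dip-slip × cos(dip) = 3000 × cos(17°) = 2870 m = 2.87 km

2.87 km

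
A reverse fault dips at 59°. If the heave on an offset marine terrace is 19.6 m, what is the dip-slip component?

dip-slip = heave / cos(dip) = 19.6 / cos(59°) = 38.1 m

38.1 m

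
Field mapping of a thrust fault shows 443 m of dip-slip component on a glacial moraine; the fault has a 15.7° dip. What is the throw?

120 m

throw = dip-slip × sin(dip) = 443 m × sin(15.7°) = 120 m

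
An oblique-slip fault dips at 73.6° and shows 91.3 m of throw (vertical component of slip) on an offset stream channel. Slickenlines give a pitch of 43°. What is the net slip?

140 m

dip-slip = throw / sin(dip) = 91.3 / sin(73.6°) = 95.17 m
net slip = dip-slip / sin(rake) = 95.17 / sin(43°) = 140 m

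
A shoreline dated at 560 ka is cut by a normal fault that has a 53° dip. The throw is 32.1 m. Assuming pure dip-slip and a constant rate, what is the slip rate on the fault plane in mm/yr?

0.0718 mm/yr

dip-slip = throw / sin(dip) = 32.1 m / sin(53°) = 40.19 m
rate = 40.19 m / 560 ka = 0.0000718 m/yr = 0.0718 mm/yr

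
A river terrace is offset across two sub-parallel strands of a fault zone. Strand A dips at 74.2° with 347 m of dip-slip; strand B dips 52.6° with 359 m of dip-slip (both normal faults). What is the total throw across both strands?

619 m

throw_A = 347 × sin(74.2°) = 333.9 m
throw_B = 359 × sin(52.6°) = 285.2 m
total = 333.9 + 285.2 = 619 m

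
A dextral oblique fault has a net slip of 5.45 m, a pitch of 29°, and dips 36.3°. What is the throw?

1.56 m

dip-slip = net slip × sin(rake) = 5.45 m × sin(29°) = 2.642 m
throw = dip-slip × sin(dip) = 2.642 × sin(36.3°) = 1.56 m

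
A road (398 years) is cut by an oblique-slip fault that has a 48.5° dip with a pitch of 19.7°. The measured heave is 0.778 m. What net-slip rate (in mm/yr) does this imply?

8.75 mm/yr

dip-slip = heave / cos(dip) = 0.778 / cos(48.5°) = 1.174 m
net slip = dip-slip / sin(rake) = 1.174 / sin(19.7°) = 3.483 m
rate = 3.483 m / 398 years = 0.00875 m/yr = 8.75 mm/yr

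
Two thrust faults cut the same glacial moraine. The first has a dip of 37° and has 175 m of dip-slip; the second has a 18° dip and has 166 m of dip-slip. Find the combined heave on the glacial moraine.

heave_A = 175 × cos(37°) = 139.8 m
heave_B = 166 × cos(18°) = 157.9 m
total = 139.8 + 157.9 = 298 m

298 m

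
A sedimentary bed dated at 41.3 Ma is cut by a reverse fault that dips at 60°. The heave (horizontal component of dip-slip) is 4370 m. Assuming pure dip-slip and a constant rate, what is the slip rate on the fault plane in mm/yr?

dip-slip = heave / cos(dip) = 4370 m / cos(60°) = 8740 m
rate = 8740 m / 41.3 Ma = 0.000212 m/yr = 0.212 mm/yr

0.212 mm/yr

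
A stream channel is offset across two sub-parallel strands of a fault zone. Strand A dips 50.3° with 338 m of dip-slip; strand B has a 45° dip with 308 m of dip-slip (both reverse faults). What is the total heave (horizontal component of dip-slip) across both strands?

434 m

heave_A = 338 × cos(50.3°) = 215.9 m
heave_B = 308 × cos(45°) = 217.8 m
total = 215.9 + 217.8 = 434 m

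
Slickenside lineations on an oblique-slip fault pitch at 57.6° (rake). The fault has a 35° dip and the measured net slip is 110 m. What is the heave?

dip-slip = net slip × sin(rake) = 110 m × sin(57.6°) = 92.88 m
heave = dip-slip × cos(dip) = 92.88 × cos(35°) = 76.1 m

76.1 m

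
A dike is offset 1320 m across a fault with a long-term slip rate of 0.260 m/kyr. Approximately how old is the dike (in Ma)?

5.08 Ma

age = offset / rate = 1320 m / (0.260 m/kyr) = 5.08e+06 yr = 5.08 Ma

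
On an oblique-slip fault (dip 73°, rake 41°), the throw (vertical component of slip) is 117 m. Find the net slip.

dip-slip = throw / sin(dip) = 117 / sin(73°) = 122.3 m
net slip = dip-slip / sin(rake) = 122.3 / sin(41°) = 186 m

186 m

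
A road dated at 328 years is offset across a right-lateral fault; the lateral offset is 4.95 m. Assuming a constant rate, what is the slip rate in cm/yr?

rate = 4.95 m / 328 years = 0.0151 m/yr = 1.51 cm/yr

1.51 cm/yr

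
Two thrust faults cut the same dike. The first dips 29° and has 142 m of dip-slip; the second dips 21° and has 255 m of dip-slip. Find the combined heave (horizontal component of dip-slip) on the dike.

362 m

heave_A = 142 × cos(29°) = 124.2 m
heave_B = 255 × cos(21°) = 238.1 m
total = 124.2 + 238.1 = 362 m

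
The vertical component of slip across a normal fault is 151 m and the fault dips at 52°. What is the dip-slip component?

dip-slip = throw / sin(dip) = 151 / sin(52°) = 192 m

192 m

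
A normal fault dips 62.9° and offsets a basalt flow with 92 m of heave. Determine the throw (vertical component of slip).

180 m

throw = heave × tan(dip) = 92 × tan(62.9°) = 180 m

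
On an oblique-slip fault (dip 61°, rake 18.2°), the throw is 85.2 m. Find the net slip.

dip-slip = throw / sin(dip) = 85.2 / sin(61°) = 97.41 m
net slip = dip-slip / sin(rake) = 97.41 / sin(18.2°) = 312 m

312 m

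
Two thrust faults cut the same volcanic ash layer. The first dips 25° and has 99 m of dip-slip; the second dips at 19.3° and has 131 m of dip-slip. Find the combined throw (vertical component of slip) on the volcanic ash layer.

85.1 m

throw_A = 99 × sin(25°) = 41.84 m
throw_B = 131 × sin(19.3°) = 43.30 m
total = 41.84 + 43.30 = 85.1 m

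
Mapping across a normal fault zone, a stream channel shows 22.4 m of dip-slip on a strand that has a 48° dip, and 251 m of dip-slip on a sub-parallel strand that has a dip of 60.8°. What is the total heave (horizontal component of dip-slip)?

heave_A = 22.4 × cos(48°) = 14.99 m
heave_B = 251 × cos(60.8°) = 122.5 m
total = 14.99 + 122.5 = 137 m

137 m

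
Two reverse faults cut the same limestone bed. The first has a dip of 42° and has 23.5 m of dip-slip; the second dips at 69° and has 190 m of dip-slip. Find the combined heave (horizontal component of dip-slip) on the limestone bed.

85.6 m

heave_A = 23.5 × cos(42°) = 17.46 m
heave_B = 190 × cos(69°) = 68.09 m
total = 17.46 + 68.09 = 85.6 m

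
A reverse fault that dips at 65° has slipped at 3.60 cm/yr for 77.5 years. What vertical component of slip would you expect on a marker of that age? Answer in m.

2.53 m

dip-slip = rate × time = 3.60 cm/yr × 77.5 years = 2.790 m
throw = dip-slip × sin(dip) = 2.790 × sin(65°) = 2.53 m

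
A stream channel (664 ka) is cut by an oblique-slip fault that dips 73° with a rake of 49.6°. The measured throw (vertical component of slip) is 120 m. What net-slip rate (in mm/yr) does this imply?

0.248 mm/yr

dip-slip = throw / sin(dip) = 120 / sin(73°) = 125.5 m
net slip = dip-slip / sin(rake) = 125.5 / sin(49.6°) = 164.8 m
rate = 164.8 m / 664 ka = 0.000248 m/yr = 0.248 mm/yr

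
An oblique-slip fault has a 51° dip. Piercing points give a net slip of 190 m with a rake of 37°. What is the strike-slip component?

152 m

strike-slip = net slip × cos(rake) = 190 m × cos(37°) = 152 m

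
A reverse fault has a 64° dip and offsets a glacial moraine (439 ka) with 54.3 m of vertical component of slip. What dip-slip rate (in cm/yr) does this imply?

0.0138 cm/yr

dip-slip = throw / sin(dip) = 54.3 m / sin(64°) = 60.41 m
rate = 60.41 m / 439 ka = 0.000138 m/yr = 0.0138 cm/yr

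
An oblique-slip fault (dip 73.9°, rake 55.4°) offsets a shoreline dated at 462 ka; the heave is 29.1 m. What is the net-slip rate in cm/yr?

dip-slip = heave / cos(dip) = 29.1 / cos(73.9°) = 104.9 m
net slip = dip-slip / sin(rake) = 104.9 / sin(55.4°) = 127.5 m
rate = 127.5 m / 462 ka = 0.000276 m/yr = 0.0276 cm/yr

0.0276 cm/yr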